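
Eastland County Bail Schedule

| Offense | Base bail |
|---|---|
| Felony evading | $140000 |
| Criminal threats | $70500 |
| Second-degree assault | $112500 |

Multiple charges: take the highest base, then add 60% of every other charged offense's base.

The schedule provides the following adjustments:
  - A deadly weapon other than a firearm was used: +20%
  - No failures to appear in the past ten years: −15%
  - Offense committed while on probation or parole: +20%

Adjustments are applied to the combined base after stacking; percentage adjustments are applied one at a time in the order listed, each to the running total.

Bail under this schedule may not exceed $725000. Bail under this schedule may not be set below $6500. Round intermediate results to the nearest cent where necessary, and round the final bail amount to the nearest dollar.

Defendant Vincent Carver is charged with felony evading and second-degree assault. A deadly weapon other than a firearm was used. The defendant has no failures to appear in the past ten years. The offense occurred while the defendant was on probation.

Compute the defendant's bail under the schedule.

$253980

Base amounts from the schedule: felony evading $140000; second-degree assault $112500.
Stacking rule: highest base plus 60% of each additional charge. Highest is felony evading at $140000. Additional: $112500 × 60% = $67500. Combined base = $140000 + $67500 = $207500.
A deadly weapon other than a firearm was used (+20%): $207500 × 1.2 = $249000.
No failures to appear in the past ten years (−15%): $249000 × 0.85 = $211650.
Offense committed while on probation or parole (+20%): $211650 × 1.2 = $253980.
$253980 is within the $725000 maximum.
$253980 is at or above the $6500 minimum.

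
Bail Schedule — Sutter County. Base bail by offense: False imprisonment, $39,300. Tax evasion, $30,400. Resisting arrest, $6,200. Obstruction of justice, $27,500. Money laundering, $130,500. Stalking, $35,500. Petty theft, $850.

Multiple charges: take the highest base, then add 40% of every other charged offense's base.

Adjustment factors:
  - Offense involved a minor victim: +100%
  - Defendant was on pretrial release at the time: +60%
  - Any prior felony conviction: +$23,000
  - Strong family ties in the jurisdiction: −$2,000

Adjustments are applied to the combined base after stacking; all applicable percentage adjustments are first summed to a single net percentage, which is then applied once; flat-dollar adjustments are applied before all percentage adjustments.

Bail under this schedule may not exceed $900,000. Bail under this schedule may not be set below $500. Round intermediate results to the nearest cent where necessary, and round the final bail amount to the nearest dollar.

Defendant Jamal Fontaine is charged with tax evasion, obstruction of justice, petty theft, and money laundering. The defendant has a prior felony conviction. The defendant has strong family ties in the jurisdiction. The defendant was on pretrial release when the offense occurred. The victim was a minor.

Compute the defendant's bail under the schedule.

$455,000

Base amounts from the schedule: tax evasion $30,400; obstruction of justice $27,500; petty theft $850; money laundering $130,500.
Stacking rule: highest base plus 40% of each additional charge. Highest is money laundering at $130,500. Additional: $30,400 × 40% = $12,160; $27,500 × 40% = $11,000; $850 × 40% = $340. Combined base = $130,500 + $23,500 = $154,000.
Any prior felony conviction (+$23,000 flat): $154,000 + $23,000 = $177,000.
Strong family ties in the jurisdiction (−$2,000 flat): $177,000 − $2,000 = $175,000.
Net percentage adjustment: +100% +60% = +160%. $175,000 × 2.6 = $455,000.
$455,000 is within the $900,000 maximum.
$455,000 is at or above the $500 minimum.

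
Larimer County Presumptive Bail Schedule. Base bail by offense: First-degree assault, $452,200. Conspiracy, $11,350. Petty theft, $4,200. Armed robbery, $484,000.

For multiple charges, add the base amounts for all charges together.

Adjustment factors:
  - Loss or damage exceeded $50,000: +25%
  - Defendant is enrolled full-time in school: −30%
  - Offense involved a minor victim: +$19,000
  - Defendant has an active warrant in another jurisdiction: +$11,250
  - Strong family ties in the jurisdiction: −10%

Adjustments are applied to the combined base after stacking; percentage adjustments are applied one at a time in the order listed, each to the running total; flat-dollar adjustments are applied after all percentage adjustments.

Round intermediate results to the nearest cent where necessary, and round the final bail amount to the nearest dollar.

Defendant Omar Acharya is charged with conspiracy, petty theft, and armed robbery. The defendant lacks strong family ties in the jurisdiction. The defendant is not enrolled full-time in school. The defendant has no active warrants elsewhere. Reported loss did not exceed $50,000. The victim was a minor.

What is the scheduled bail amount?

$518,550

Base amounts from the schedule: conspiracy $11,350; petty theft $4,200; armed robbery $484,000.
Stacking rule: sum of all bases. $11,350 + $4,200 + $484,000 = $499,550.
Offense involved a minor victim (+$19,000 flat): $499,550 + $19,000 = $518,550.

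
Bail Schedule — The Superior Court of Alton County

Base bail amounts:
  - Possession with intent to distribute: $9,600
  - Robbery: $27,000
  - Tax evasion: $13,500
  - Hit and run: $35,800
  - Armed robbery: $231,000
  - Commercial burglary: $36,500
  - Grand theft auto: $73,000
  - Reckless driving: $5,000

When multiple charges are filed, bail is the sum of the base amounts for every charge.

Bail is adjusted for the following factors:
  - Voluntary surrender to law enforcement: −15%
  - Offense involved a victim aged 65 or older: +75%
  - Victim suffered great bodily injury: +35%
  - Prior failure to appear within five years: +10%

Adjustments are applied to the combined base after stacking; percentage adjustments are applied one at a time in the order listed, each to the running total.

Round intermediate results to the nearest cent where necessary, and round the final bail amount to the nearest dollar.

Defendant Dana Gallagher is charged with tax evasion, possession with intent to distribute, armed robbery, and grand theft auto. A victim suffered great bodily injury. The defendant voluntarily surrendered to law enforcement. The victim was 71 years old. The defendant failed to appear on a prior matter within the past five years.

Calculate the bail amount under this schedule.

$722,543

Base amounts from the schedule: tax evasion $13,500; possession with intent to distribute $9,600; armed robbery $231,000; grand theft auto $73,000.
Stacking rule: sum of all bases. $13,500 + $9,600 + $231,000 + $73,000 = $327,100.
Voluntary surrender to law enforcement (−15%): $327,100 × 0.85 = $278,035.
Offense involved a victim aged 65 or older (+75%): $278,035 × 1.75 = $486,561.25.
Victim suffered great bodily injury (+35%): $486,561.25 × 1.35 = $656,857.69.
Prior failure to appear within five years (+10%): $656,857.69 × 1.1 = $722,543.46.
Rounded to the nearest dollar: $722,543.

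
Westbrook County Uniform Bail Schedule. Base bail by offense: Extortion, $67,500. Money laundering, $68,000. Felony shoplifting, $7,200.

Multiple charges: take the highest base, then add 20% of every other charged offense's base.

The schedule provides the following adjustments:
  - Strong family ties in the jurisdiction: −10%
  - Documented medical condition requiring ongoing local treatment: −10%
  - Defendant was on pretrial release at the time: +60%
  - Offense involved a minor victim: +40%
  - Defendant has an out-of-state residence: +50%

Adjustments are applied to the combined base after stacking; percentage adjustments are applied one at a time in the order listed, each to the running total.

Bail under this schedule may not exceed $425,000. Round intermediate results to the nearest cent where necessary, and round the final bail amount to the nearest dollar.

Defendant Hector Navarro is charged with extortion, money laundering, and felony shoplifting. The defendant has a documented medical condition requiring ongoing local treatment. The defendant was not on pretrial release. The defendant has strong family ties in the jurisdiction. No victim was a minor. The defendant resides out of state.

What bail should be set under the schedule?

Base amounts from the schedule: extortion $67,500; money laundering $68,000; felony shoplifting $7,200.
Stacking rule: highest base plus 20% of each additional charge. Highest is money laundering at $68,000. Additional: $67,500 × 20% = $13,500; $7,200 × 20% = $1,440. Combined base = $68,000 + $14,940 = $82,940.
Strong family ties in the jurisdiction (−10%): $82,940 × 0.9 = $74,646.
Documented medical condition requiring ongoing local treatment (−10%): $74,646 × 0.9 = $67,181.40.
Defendant has an out-of-state residence (+50%): $67,181.40 × 1.5 = $100,772.10.
$100,772.10 is within the $425,000 maximum.
Rounded to the nearest dollar: $100,772.

$100,772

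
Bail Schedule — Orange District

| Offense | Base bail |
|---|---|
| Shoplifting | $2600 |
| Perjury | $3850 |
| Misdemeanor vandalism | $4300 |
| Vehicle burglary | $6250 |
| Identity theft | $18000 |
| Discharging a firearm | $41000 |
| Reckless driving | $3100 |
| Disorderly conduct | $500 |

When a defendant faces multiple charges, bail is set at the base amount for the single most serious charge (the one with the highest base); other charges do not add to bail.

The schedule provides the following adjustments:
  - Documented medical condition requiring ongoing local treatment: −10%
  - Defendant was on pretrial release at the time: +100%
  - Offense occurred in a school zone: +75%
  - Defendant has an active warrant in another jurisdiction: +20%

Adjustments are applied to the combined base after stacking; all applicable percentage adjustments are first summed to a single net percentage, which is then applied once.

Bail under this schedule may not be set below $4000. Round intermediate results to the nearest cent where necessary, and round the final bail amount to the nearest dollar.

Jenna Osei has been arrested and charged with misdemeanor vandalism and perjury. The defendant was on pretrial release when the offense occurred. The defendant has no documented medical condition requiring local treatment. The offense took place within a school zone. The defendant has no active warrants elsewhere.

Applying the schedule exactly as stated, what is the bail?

Base amounts from the schedule: misdemeanor vandalism $4300; perjury $3850.
Stacking rule: use the highest base only. Highest is misdemeanor vandalism at $4300. Combined base = $4300.
Net percentage adjustment: +100% +75% = +175%. $4300 × 2.75 = $11825.
$11825 is at or above the $4000 minimum.

$11825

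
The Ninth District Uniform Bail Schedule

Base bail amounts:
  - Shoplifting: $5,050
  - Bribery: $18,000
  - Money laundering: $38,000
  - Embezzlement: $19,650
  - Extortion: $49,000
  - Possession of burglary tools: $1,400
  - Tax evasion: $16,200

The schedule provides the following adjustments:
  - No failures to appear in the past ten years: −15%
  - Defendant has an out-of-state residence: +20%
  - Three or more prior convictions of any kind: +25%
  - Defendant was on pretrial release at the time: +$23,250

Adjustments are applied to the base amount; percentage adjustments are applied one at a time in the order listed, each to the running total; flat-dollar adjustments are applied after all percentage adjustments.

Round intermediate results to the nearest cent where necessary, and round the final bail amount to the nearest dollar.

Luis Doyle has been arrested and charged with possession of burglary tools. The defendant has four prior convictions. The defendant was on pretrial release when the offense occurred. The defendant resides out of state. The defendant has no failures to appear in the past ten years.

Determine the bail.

$25,035

Base amounts from the schedule: possession of burglary tools $1,400.
Single charge. Combined base = $1,400.
No failures to appear in the past ten years (−15%): $1,400 × 0.85 = $1,190.
Defendant has an out-of-state residence (+20%): $1,190 × 1.2 = $1,428.
Three or more prior convictions of any kind (+25%): $1,428 × 1.25 = $1,785.
Defendant was on pretrial release at the time (+$23,250 flat): $1,785 + $23,250 = $25,035.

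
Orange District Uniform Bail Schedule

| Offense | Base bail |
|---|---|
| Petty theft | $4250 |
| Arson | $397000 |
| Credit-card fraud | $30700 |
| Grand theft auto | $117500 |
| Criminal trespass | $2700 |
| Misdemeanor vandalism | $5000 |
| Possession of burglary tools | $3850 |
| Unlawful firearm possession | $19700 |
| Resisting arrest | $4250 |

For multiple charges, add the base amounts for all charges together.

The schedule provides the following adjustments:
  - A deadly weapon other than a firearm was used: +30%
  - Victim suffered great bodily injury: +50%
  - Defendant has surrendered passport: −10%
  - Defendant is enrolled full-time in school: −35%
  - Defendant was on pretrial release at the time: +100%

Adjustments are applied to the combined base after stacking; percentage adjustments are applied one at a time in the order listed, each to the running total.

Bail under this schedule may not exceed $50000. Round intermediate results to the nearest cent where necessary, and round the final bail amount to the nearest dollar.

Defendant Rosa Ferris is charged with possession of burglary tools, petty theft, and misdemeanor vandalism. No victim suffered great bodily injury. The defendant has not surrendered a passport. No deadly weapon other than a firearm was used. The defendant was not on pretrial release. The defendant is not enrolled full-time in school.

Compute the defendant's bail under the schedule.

Base amounts from the schedule: possession of burglary tools $3850; petty theft $4250; misdemeanor vandalism $5000.
Stacking rule: sum of all bases. $3850 + $4250 + $5000 = $13100.
No adjustment factors apply to this defendant.
$13100 is within the $50000 maximum.

$13100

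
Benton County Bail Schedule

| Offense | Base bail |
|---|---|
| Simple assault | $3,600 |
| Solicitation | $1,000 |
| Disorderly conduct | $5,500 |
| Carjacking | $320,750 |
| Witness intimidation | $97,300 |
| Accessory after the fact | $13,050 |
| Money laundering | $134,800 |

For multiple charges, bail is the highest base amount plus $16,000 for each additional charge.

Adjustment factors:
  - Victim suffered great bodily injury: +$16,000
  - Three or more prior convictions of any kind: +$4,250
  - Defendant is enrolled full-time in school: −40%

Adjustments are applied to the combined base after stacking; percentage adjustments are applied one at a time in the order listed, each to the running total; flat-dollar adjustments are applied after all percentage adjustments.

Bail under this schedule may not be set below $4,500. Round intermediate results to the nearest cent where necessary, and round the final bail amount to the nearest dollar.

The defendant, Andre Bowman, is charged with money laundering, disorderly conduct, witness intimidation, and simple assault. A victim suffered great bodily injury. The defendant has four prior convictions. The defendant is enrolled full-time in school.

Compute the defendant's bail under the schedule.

$129,930

Base amounts from the schedule: money laundering $134,800; disorderly conduct $5,500; witness intimidation $97,300; simple assault $3,600.
Stacking rule: highest base plus $16,000 per additional charge. Highest is money laundering at $134,800; 3 additional charges → +$48,000. Combined base = $182,800.
Defendant is enrolled full-time in school (−40%): $182,800 × 0.6 = $109,680.
Victim suffered great bodily injury (+$16,000 flat): $109,680 + $16,000 = $125,680.
Three or more prior convictions of any kind (+$4,250 flat): $125,680 + $4,250 = $129,930.
$129,930 is at or above the $4,500 minimum.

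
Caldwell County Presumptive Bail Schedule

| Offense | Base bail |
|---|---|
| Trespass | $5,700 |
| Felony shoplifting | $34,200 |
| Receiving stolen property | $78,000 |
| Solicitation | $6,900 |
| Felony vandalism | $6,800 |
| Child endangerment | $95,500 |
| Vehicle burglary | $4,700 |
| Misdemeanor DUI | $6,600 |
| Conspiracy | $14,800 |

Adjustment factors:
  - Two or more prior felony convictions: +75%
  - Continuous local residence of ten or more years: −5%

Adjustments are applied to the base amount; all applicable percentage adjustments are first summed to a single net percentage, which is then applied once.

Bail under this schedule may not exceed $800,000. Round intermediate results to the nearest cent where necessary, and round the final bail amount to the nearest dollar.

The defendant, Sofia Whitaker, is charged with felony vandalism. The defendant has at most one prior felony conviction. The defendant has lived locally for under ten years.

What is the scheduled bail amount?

$6,800

Base amounts from the schedule: felony vandalism $6,800.
Single charge. Combined base = $6,800.
No adjustment factors apply to this defendant.
$6,800 is within the $800,000 maximum.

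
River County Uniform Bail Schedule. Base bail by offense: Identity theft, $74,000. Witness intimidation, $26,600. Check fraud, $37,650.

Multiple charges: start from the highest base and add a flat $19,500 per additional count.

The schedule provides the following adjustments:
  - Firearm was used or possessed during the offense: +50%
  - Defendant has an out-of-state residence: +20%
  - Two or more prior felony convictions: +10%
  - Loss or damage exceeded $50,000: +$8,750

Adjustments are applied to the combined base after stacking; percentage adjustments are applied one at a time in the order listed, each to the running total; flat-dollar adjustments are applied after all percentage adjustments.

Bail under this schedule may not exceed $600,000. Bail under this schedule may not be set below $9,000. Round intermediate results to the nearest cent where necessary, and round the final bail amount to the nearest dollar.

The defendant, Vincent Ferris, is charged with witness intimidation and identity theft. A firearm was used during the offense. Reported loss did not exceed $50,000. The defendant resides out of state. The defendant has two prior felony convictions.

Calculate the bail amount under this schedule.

Base amounts from the schedule: witness intimidation $26,600; identity theft $74,000.
Stacking rule: highest base plus $19,500 per additional charge. Highest is identity theft at $74,000; 1 additional charge → +$19,500. Combined base = $93,500.
Firearm was used or possessed during the offense (+50%): $93,500 × 1.5 = $140,250.
Defendant has an out-of-state residence (+20%): $140,250 × 1.2 = $168,300.
Two or more prior felony convictions (+10%): $168,300 × 1.1 = $185,130.
$185,130 is within the $600,000 maximum.
$185,130 is at or above the $9,000 minimum.

$185,130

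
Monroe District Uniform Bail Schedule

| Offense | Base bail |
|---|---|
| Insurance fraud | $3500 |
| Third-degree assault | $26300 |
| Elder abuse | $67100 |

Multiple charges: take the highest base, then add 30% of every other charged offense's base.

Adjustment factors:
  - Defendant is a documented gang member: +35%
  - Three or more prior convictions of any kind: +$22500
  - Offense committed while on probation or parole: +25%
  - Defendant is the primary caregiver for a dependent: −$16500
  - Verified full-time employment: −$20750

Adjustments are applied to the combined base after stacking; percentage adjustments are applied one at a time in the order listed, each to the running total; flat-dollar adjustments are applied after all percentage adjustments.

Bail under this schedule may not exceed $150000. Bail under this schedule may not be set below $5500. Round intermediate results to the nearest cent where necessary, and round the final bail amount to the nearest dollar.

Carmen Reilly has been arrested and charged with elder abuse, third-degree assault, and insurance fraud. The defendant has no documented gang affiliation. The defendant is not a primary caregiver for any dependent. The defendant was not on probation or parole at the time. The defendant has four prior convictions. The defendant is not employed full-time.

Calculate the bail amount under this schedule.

$98540

Base amounts from the schedule: elder abuse $67100; third-degree assault $26300; insurance fraud $3500.
Stacking rule: highest base plus 30% of each additional charge. Highest is elder abuse at $67100. Additional: $26300 × 30% = $7890; $3500 × 30% = $1050. Combined base = $67100 + $8940 = $76040.
Three or more prior convictions of any kind (+$22500 flat): $76040 + $22500 = $98540.
$98540 is within the $150000 maximum.
$98540 is at or above the $5500 minimum.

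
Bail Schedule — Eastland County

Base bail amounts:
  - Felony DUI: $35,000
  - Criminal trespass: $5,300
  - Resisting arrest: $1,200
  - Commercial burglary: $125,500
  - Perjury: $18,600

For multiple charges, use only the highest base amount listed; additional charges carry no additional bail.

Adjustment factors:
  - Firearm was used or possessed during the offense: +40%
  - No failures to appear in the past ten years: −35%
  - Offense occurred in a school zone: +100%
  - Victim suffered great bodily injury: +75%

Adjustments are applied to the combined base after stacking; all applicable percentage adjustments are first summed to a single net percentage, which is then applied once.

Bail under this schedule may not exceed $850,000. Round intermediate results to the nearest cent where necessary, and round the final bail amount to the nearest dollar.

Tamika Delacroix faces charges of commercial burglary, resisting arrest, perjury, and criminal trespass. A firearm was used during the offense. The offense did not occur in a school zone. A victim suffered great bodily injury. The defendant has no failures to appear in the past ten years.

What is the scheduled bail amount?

$225,900

Base amounts from the schedule: commercial burglary $125,500; resisting arrest $1,200; perjury $18,600; criminal trespass $5,300.
Stacking rule: use the highest base only. Highest is commercial burglary at $125,500. Combined base = $125,500.
Net percentage adjustment: +40% −35% +75% = +80%. $125,500 × 1.8 = $225,900.
$225,900 is within the $850,000 maximum.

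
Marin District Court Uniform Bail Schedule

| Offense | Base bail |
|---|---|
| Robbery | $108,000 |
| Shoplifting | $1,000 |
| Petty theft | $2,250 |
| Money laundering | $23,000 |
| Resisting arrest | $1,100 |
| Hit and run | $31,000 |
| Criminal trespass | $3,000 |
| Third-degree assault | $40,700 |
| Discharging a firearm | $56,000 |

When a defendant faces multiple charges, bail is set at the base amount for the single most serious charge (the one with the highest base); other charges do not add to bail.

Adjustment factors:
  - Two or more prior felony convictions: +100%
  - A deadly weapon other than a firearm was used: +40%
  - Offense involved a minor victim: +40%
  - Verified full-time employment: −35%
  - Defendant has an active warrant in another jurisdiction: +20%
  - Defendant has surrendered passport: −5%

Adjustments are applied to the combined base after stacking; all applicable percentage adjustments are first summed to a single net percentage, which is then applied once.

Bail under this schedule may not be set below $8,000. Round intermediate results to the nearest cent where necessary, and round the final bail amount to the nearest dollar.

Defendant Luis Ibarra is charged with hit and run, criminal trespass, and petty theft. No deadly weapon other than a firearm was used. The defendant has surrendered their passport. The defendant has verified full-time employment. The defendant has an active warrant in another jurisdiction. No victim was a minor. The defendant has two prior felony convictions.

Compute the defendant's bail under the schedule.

$55,800

Base amounts from the schedule: hit and run $31,000; criminal trespass $3,000; petty theft $2,250.
Stacking rule: use the highest base only. Highest is hit and run at $31,000. Combined base = $31,000.
Net percentage adjustment: +100% −35% +20% −5% = +80%. $31,000 × 1.8 = $55,800.
$55,800 is at or above the $8,000 minimum.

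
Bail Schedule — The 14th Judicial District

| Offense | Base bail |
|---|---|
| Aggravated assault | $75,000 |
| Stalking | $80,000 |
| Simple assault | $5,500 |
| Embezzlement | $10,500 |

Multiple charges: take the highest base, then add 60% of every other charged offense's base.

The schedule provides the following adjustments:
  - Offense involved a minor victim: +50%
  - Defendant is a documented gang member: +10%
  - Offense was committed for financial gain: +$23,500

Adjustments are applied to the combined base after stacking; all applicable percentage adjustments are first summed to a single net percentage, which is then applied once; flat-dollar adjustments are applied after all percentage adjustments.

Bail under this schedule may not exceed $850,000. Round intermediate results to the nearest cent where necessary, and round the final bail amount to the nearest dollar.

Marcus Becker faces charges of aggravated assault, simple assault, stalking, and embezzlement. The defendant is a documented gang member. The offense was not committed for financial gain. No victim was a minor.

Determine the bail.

$148,060

Base amounts from the schedule: aggravated assault $75,000; simple assault $5,500; stalking $80,000; embezzlement $10,500.
Stacking rule: highest base plus 60% of each additional charge. Highest is stalking at $80,000. Additional: $75,000 × 60% = $45,000; $5,500 × 60% = $3,300; $10,500 × 60% = $6,300. Combined base = $80,000 + $54,600 = $134,600.
Defendant is a documented gang member (+10%): $134,600 × 1.1 = $148,060.
$148,060 is within the $850,000 maximum.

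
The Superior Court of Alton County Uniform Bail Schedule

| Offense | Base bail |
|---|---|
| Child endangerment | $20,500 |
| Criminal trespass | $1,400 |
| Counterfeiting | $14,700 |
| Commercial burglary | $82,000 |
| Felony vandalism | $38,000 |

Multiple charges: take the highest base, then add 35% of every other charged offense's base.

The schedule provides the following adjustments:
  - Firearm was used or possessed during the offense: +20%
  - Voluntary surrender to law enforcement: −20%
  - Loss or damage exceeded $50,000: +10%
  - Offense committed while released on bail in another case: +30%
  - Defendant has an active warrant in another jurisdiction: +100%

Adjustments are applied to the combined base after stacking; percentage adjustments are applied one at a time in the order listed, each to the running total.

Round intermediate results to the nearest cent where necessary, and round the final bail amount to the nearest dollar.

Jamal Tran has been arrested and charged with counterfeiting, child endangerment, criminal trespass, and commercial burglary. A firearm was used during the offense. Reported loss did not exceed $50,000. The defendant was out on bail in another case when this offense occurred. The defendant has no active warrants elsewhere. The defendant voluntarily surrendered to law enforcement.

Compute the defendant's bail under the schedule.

Base amounts from the schedule: counterfeiting $14,700; child endangerment $20,500; criminal trespass $1,400; commercial burglary $82,000.
Stacking rule: highest base plus 35% of each additional charge. Highest is commercial burglary at $82,000. Additional: $14,700 × 35% = $5,145; $20,500 × 35% = $7,175; $1,400 × 35% = $490. Combined base = $82,000 + $12,810 = $94,810.
Firearm was used or possessed during the offense (+20%): $94,810 × 1.2 = $113,772.
Voluntary surrender to law enforcement (−20%): $113,772 × 0.8 = $91,017.60.
Offense committed while released on bail in another case (+30%): $91,017.60 × 1.3 = $118,322.88.
Rounded to the nearest dollar: $118,323.

$118,323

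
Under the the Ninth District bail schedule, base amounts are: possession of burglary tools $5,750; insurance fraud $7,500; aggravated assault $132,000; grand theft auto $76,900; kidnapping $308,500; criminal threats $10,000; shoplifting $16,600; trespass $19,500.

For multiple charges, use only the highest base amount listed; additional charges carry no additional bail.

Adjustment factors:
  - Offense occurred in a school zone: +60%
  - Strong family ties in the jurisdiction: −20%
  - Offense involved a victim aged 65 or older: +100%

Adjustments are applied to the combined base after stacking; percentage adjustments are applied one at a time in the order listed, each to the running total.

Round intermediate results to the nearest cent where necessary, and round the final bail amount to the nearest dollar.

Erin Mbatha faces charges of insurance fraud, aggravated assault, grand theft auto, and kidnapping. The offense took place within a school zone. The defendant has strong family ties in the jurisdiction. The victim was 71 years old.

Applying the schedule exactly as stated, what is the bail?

$789,760

Base amounts from the schedule: insurance fraud $7,500; aggravated assault $132,000; grand theft auto $76,900; kidnapping $308,500.
Stacking rule: use the highest base only. Highest is kidnapping at $308,500. Combined base = $308,500.
Offense occurred in a school zone (+60%): $308,500 × 1.6 = $493,600.
Strong family ties in the jurisdiction (−20%): $493,600 × 0.8 = $394,880.
Offense involved a victim aged 65 or older (+100%): $394,880 × 2 = $789,760.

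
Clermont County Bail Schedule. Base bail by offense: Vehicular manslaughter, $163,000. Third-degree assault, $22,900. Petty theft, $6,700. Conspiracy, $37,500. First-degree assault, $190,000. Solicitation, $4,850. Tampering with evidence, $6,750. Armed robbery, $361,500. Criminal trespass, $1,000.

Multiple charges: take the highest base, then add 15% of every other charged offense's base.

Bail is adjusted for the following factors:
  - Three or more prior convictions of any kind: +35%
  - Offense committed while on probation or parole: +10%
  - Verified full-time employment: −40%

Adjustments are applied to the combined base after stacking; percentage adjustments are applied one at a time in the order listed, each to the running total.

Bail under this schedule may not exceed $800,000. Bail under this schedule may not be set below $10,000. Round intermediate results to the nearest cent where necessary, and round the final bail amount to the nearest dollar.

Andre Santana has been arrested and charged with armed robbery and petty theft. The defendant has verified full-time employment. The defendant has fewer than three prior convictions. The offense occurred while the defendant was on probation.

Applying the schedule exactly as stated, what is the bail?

Base amounts from the schedule: armed robbery $361,500; petty theft $6,700.
Stacking rule: highest base plus 15% of each additional charge. Highest is armed robbery at $361,500. Additional: $6,700 × 15% = $1,005. Combined base = $361,500 + $1,005 = $362,505.
Offense committed while on probation or parole (+10%): $362,505 × 1.1 = $398,755.50.
Verified full-time employment (−40%): $398,755.50 × 0.6 = $239,253.30.
$239,253.30 is within the $800,000 maximum.
$239,253.30 is at or above the $10,000 minimum.
Rounded to the nearest dollar: $239,253.

$239,253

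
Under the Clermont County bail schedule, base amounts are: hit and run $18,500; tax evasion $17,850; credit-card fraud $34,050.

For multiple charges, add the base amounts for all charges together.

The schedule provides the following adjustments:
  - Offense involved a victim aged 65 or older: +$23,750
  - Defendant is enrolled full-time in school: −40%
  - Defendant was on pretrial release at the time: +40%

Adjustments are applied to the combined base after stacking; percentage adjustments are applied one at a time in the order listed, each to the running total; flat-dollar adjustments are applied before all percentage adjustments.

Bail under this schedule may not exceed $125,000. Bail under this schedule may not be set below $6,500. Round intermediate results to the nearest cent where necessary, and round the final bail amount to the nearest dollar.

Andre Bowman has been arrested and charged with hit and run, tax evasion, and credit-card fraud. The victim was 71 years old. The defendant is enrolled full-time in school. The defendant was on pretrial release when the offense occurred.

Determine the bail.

$79,086

Base amounts from the schedule: hit and run $18,500; tax evasion $17,850; credit-card fraud $34,050.
Stacking rule: sum of all bases. $18,500 + $17,850 + $34,050 = $70,400.
Offense involved a victim aged 65 or older (+$23,750 flat): $70,400 + $23,750 = $94,150.
Defendant is enrolled full-time in school (−40%): $94,150 × 0.6 = $56,490.
Defendant was on pretrial release at the time (+40%): $56,490 × 1.4 = $79,086.
$79,086 is within the $125,000 maximum.
$79,086 is at or above the $6,500 minimum.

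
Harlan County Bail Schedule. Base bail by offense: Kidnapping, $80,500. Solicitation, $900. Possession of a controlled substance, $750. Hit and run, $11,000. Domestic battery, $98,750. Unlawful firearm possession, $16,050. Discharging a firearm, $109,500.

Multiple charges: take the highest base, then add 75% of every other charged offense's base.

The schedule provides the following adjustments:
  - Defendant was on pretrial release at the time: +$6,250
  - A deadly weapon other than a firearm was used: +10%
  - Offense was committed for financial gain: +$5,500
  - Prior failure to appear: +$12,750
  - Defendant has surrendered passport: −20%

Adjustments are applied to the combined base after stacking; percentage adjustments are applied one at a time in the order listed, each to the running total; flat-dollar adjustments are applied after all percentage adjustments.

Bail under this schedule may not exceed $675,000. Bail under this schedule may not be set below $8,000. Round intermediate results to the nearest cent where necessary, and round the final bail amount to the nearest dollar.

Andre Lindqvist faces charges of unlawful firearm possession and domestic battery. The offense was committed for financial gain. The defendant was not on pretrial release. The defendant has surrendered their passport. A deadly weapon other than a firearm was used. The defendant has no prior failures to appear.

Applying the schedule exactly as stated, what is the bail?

Base amounts from the schedule: unlawful firearm possession $16,050; domestic battery $98,750.
Stacking rule: highest base plus 75% of each additional charge. Highest is domestic battery at $98,750. Additional: $16,050 × 75% = $12,037.50. Combined base = $98,750 + $12,037.50 = $110,787.50.
A deadly weapon other than a firearm was used (+10%): $110,787.50 × 1.1 = $121,866.25.
Defendant has surrendered passport (−20%): $121,866.25 × 0.8 = $97,493.
Offense was committed for financial gain (+$5,500 flat): $97,493 + $5,500 = $102,993.
$102,993 is within the $675,000 maximum.
$102,993 is at or above the $8,000 minimum.

$102,993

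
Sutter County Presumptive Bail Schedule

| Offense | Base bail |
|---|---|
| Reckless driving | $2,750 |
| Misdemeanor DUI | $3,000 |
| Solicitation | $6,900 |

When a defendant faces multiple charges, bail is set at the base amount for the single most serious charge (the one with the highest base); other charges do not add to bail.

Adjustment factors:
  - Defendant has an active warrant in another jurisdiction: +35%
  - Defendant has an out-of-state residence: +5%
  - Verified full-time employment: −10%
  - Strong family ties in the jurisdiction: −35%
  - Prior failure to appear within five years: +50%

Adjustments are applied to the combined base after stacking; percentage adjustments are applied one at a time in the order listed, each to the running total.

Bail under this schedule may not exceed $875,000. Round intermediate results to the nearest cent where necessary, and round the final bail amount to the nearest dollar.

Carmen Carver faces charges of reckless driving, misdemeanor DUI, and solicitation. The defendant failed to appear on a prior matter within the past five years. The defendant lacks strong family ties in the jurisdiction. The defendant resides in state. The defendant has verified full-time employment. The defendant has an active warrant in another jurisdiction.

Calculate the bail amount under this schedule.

Base amounts from the schedule: reckless driving $2,750; misdemeanor DUI $3,000; solicitation $6,900.
Stacking rule: use the highest base only. Highest is solicitation at $6,900. Combined base = $6,900.
Defendant has an active warrant in another jurisdiction (+35%): $6,900 × 1.35 = $9,315.
Verified full-time employment (−10%): $9,315 × 0.9 = $8,383.50.
Prior failure to appear within five years (+50%): $8,383.50 × 1.5 = $12,575.25.
$12,575.25 is within the $875,000 maximum.
Rounded to the nearest dollar: $12,575.

$12,575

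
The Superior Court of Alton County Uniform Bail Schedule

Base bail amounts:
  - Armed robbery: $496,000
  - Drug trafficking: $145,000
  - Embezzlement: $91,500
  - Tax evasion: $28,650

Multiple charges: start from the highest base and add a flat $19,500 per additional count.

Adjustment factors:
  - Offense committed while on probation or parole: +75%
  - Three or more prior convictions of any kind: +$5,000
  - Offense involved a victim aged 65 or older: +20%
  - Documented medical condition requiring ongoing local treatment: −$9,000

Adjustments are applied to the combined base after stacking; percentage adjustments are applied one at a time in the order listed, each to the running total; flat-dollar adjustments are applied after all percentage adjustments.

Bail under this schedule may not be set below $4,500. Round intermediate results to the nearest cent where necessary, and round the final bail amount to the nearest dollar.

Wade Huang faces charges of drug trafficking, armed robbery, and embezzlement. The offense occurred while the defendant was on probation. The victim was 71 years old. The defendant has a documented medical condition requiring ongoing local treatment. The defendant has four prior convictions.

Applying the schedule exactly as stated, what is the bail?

$1,119,500

Base amounts from the schedule: drug trafficking $145,000; armed robbery $496,000; embezzlement $91,500.
Stacking rule: highest base plus $19,500 per additional charge. Highest is armed robbery at $496,000; 2 additional charges → +$39,000. Combined base = $535,000.
Offense committed while on probation or parole (+75%): $535,000 × 1.75 = $936,250.
Offense involved a victim aged 65 or older (+20%): $936,250 × 1.2 = $1,123,500.
Three or more prior convictions of any kind (+$5,000 flat): $1,123,500 + $5,000 = $1,128,500.
Documented medical condition requiring ongoing local treatment (−$9,000 flat): $1,128,500 − $9,000 = $1,119,500.
$1,119,500 is at or above the $4,500 minimum.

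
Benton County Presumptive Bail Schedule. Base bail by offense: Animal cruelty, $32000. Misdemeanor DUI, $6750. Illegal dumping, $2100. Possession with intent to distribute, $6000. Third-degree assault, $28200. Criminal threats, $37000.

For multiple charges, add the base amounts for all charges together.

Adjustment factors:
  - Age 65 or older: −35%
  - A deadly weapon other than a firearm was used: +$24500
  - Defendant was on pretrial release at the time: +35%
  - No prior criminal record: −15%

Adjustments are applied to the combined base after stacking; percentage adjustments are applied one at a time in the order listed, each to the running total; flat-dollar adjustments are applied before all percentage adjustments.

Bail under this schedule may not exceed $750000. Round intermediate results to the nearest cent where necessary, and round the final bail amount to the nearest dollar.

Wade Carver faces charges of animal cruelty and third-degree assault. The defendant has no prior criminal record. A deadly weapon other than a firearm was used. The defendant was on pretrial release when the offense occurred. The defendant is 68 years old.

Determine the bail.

$63176

Base amounts from the schedule: animal cruelty $32000; third-degree assault $28200.
Stacking rule: sum of all bases. $32000 + $28200 = $60200.
A deadly weapon other than a firearm was used (+$24500 flat): $60200 + $24500 = $84700.
Age 65 or older (−35%): $84700 × 0.65 = $55055.
Defendant was on pretrial release at the time (+35%): $55055 × 1.35 = $74324.25.
No prior criminal record (−15%): $74324.25 × 0.85 = $63175.61.
$63175.61 is within the $750000 maximum.
Rounded to the nearest dollar: $63176.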